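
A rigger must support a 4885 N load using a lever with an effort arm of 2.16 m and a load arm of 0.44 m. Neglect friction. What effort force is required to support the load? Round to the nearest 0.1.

995.1 N

Lever MA = effort arm / load arm = 2.16/0.44 = 4.9091.
Effort = load / MA = 4885 / 4.9091 = 995.09 N.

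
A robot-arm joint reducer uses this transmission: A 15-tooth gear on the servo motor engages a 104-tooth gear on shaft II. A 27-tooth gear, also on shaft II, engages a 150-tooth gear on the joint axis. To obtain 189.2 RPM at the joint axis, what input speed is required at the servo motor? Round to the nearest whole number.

7288 RPM

Overall ratio R = 6.9333 × 5.5556 = 38.519.
Required input speed = output speed × R = 189.2 × 38.519 = 7287.7 RPM.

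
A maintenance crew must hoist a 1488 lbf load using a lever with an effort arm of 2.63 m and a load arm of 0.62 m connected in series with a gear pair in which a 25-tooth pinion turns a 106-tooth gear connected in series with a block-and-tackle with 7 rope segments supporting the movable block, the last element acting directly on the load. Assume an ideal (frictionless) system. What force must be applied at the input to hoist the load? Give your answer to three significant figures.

Lever MA = effort arm / load arm = 2.63/0.62 = 4.2419.
Gear pair MA = 106/25 = 4.24.
Block-and-tackle MA = number of supporting rope parts = 7.
Combined ideal MA = 4.2419 × 4.24 × 7 = 125.9.
Effort = load / MA = 1488 / 125.9 = 11.819 lbf.

11.8 lbf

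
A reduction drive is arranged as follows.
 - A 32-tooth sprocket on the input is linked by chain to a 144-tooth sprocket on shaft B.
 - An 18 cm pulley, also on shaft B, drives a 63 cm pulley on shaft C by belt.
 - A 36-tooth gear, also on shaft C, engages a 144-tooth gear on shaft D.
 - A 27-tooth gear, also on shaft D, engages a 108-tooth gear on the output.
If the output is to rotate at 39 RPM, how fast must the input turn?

Overall ratio R = 4.5 × 3.5 × 4 × 4 = 252.
Required input speed = output speed × R = 39 × 252 = 9828 RPM.

9828 RPM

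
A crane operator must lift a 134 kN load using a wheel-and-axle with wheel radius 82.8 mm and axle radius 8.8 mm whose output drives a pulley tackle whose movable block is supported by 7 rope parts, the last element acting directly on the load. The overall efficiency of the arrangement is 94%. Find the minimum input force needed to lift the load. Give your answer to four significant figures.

Wheel-and-axle MA = R/r = 82.8/8.8 = 9.4091.
Block-and-tackle MA = number of supporting rope parts = 7.
Combined ideal MA = 9.4091 × 7 = 65.864.
Actual MA = 65.864 × 0.94 = 61.912.
Effort = load / actual MA = 134 / 61.912 = 2.1644 kN.

2.164 kN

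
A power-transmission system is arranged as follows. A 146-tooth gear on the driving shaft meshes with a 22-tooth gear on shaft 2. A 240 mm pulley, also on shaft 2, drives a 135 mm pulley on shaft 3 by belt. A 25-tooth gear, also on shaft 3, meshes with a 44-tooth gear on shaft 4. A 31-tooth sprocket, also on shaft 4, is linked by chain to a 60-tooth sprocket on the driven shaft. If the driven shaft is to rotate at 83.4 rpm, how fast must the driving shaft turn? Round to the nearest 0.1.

24.1 rpm

Overall ratio R = 0.15068 × 0.5625 × 1.76 × 1.9355 = 0.28873.
Required input speed = output speed × R = 83.4 × 0.28873 = 24.08 rpm.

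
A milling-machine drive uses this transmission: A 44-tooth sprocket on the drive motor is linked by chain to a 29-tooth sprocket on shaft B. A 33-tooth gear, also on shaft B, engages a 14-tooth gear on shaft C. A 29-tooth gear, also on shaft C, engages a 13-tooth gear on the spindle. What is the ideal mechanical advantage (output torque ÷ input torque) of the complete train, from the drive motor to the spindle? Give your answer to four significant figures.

0.1253

Each stage contributes driven/driver: chain 29/44 = 0.65909, gear mesh 14/33 = 0.42424, gear mesh 13/29 = 0.44828.
Overall: 0.65909 × 0.42424 × 0.44828 = 0.12534.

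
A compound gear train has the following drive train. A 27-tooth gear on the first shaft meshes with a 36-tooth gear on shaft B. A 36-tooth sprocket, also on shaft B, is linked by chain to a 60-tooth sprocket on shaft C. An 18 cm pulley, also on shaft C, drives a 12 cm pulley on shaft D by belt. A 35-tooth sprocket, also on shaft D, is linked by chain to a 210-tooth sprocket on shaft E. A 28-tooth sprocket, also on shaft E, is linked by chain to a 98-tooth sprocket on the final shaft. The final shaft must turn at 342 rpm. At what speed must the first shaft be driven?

Overall ratio R = 1.3333 × 1.6667 × 0.66667 × 6 × 3.5 = 31.111.
Required input speed = output speed × R = 342 × 31.111 = 10640 rpm.

10640 rpm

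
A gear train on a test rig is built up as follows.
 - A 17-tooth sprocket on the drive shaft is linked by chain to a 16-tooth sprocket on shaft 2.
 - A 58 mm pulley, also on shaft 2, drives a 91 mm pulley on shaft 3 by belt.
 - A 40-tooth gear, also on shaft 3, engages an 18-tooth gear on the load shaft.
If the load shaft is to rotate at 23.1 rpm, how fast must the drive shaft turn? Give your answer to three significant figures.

15.4 rpm

Overall ratio R = 0.94118 × 1.569 × 0.45 = 0.6645.
Required input speed = output speed × R = 23.1 × 0.6645 = 15.35 rpm.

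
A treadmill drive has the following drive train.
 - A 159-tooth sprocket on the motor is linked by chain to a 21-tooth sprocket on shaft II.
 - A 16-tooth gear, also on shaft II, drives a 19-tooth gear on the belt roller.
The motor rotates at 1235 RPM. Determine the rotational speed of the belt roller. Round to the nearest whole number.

7874 RPM

Chain: ratio = 21/159 = 0.13208, so shaft II turns at 1235 / 0.13208 = 9350.7 RPM.
Gear mesh: ratio = 19/16 = 1.1875, so the belt roller turns at 9350.7 / 1.1875 = 7874.3 RPM.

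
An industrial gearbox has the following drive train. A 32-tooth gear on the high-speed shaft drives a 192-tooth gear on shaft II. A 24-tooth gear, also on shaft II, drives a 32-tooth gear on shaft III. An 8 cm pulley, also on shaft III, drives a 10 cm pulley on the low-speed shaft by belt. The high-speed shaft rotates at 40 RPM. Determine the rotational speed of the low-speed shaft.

Gear mesh: ratio = 192/32 = 6, so shaft II turns at 40 / 6 = 6.6667 RPM.
Gear mesh: ratio = 32/24 = 1.3333, so shaft III turns at 6.6667 / 1.3333 = 5 RPM.
Belt: ratio = 10/8 = 1.25, so the low-speed shaft turns at 5 / 1.25 = 4 RPM.

4 RPM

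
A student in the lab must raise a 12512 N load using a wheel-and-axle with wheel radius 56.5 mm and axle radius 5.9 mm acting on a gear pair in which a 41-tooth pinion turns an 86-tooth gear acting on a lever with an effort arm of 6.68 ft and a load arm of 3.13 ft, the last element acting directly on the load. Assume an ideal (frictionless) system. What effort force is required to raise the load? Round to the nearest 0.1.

291.9 N

Wheel-and-axle MA = R/r = 56.5/5.9 = 9.5763.
Gear pair MA = 86/41 = 2.0976.
Lever MA = effort arm / load arm = 6.68/3.13 = 2.1342.
Combined ideal MA = 9.5763 × 2.0976 × 2.1342 = 42.869.
Effort = load / MA = 12512 / 42.869 = 291.87 N.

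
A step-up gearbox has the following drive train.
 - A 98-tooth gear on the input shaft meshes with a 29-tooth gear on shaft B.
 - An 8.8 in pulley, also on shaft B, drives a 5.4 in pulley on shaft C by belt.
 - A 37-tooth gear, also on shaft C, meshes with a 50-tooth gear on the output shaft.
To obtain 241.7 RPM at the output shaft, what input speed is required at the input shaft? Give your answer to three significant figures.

Overall ratio R = 0.29592 × 0.61364 × 1.3514 = 0.24539.
Required input speed = output speed × R = 241.7 × 0.24539 = 59.31 RPM.

59.3 RPM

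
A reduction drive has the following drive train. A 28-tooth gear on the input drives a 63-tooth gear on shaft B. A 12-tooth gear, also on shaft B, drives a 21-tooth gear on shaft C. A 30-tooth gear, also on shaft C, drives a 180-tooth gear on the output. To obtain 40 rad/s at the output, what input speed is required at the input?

945 rad/s

Overall ratio R = 2.25 × 1.75 × 6 = 23.625.
Required input speed = output speed × R = 40 × 23.625 = 945 rad/s.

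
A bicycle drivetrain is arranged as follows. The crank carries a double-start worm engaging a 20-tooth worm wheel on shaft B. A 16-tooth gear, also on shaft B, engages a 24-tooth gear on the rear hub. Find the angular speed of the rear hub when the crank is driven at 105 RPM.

7 RPM

the crank → shaft B (worm, 20/2): 105 ÷ 10 = 10.5 RPM
shaft B → the rear hub (gear mesh, 24/16): 10.5 ÷ 1.5 = 7 RPM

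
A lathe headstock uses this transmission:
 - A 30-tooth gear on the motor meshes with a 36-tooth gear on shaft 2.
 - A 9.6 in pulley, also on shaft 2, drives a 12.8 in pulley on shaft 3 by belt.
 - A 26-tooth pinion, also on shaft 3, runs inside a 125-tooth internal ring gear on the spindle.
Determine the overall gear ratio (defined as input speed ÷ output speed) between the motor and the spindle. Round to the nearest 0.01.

Each stage contributes driven/driver: gear mesh 36/30 = 1.2, belt 12.8/9.6 = 1.3333, internal gear 125/26 = 4.8077.
Overall: 1.2 × 1.3333 × 4.8077 = 7.6923.

7.69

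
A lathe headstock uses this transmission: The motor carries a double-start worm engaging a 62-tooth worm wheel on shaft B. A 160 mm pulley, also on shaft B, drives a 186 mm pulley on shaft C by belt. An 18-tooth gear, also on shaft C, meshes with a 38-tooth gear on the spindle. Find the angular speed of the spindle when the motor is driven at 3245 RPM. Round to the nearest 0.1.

worm 62/2 = 31 → 3245/31 = 104.68 RPM
belt 186/160 = 1.1625 → 104.68/1.1625 = 90.045 RPM
gear mesh 38/18 = 2.1111 → 90.045/2.1111 = 42.653 RPM

42.7 RPM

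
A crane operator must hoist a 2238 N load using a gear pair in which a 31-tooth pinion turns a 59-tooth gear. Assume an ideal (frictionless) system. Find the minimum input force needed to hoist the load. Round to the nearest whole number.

Gear pair MA = 59/31 = 1.9032.
Effort = load / MA = 2238 / 1.9032 = 1175.9 N.

1176 N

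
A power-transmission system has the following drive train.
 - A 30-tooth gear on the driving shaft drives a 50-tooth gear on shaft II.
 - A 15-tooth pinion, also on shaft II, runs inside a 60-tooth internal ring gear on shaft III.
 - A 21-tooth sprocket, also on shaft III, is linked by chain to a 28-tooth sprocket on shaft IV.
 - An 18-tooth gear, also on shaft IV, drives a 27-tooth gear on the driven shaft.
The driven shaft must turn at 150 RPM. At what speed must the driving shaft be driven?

2000 RPM

Overall ratio R = 1.6667 × 4 × 1.3333 × 1.5 = 13.333.
Required input speed = output speed × R = 150 × 13.333 = 2000 RPM.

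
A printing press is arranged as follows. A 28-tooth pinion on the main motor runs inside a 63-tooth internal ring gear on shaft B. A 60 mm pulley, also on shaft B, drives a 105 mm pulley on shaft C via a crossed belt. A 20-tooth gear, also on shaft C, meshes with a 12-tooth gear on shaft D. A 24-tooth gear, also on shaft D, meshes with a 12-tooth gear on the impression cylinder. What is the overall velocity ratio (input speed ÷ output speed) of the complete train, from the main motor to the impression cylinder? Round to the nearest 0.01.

Each stage contributes driven/driver: internal gear 63/28 = 2.25, belt 105/60 = 1.75, gear mesh 12/20 = 0.6, gear mesh 12/24 = 0.5.
Overall: 2.25 × 1.75 × 0.6 × 0.5 = 1.1812.

1.18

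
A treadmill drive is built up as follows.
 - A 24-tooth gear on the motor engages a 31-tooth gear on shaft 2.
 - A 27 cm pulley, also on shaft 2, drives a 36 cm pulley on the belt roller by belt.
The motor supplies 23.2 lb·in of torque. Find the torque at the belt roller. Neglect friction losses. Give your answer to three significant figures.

gear mesh 31/24 = 1.2917 → τ = 23.2·1.2917 = 29.967 lb·in
belt 36/27 = 1.3333 → τ = 29.967·1.3333 = 39.956 lb·in

40.0 lb·in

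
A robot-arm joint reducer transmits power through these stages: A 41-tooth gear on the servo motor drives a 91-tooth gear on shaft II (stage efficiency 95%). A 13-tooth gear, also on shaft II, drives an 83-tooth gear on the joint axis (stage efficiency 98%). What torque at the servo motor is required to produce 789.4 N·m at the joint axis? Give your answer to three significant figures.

59.8 N·m

Overall ratio R = 2.2195 × 6.3846 = 14.171; overall efficiency η = 0.95 × 0.98 = 0.9310.
Input torque = output torque / (R × η) = 789.4 / (14.171 × 0.9310) = 59.835 N·m.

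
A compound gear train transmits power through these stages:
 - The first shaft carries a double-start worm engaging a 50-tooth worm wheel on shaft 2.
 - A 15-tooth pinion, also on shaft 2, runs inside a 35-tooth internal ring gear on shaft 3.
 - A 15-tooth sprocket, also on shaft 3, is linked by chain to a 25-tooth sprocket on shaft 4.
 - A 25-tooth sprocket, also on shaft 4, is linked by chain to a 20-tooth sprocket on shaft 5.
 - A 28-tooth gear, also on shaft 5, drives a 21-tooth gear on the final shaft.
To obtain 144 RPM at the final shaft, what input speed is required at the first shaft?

8400 RPM

Overall ratio R = 25 × 2.3333 × 1.6667 × 0.8 × 0.75 = 58.333.
Required input speed = output speed × R = 144 × 58.333 = 8400 RPM.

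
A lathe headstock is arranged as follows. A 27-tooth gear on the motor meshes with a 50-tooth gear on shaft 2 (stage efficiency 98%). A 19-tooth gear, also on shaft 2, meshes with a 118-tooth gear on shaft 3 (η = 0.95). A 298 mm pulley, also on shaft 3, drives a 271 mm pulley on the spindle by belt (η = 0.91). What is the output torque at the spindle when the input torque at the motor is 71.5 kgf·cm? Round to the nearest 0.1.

After the gear mesh (50/27): 71.5 × 1.8519 × 0.98 = 129.76 kgf·cm
After the gear mesh (118/19): 129.76 × 6.2105 × 0.95 = 765.58 kgf·cm
After the belt (271/298): 765.58 × 0.9094 × 0.91 = 633.56 kgf·cm

633.6 kgf·cm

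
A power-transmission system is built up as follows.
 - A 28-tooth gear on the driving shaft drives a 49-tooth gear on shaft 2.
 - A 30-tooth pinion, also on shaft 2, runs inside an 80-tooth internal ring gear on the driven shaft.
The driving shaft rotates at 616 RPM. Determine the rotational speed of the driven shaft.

132 RPM

Gear mesh: ratio = 49/28 = 1.75, so shaft 2 turns at 616 / 1.75 = 352 RPM.
Internal gear: ratio = 80/30 = 2.6667, so the driven shaft turns at 352 / 2.6667 = 132 RPM.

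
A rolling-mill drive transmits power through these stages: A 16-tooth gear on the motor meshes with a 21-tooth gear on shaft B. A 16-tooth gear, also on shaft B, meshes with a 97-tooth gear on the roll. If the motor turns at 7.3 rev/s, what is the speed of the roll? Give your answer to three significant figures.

0.917 rev/s

the motor → shaft B (gear mesh, 21/16): 7.3 ÷ 1.3125 = 5.5619 rev/s
shaft B → the roll (gear mesh, 97/16): 5.5619 ÷ 6.0625 = 0.91743 rev/s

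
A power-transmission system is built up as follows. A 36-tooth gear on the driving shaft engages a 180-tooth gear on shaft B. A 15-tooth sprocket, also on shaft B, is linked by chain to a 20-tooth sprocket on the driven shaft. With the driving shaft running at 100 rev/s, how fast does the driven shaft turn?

the driving shaft → shaft B (gear mesh, 180/36): 100 ÷ 5 = 20 rev/s
shaft B → the driven shaft (chain, 20/15): 20 ÷ 1.3333 = 15 rev/s

15 rev/s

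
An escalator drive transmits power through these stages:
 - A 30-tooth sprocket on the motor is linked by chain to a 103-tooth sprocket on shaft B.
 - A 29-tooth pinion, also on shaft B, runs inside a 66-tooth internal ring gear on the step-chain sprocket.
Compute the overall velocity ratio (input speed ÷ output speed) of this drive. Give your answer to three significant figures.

7.81

Each stage contributes driven/driver: chain 103/30 = 3.4333, internal gear 66/29 = 2.2759.
Overall: 3.4333 × 2.2759 = 7.8138.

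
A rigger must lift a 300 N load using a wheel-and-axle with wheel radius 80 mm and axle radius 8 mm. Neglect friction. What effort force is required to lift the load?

30 N

Wheel-and-axle MA = R/r = 80/8 = 10.
Effort = load / MA = 300 / 10 = 30 N.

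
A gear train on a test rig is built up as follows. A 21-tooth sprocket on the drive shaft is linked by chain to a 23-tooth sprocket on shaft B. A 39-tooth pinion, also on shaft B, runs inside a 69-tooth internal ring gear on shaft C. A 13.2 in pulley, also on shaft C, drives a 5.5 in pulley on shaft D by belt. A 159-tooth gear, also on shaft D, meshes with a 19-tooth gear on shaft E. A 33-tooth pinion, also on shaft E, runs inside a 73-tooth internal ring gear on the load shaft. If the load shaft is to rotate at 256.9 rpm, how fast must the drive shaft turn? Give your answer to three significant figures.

54.8 rpm

Overall ratio R = 1.0952 × 1.7692 × 0.41667 × 0.1195 × 2.2121 = 0.21343.
Required input speed = output speed × R = 256.9 × 0.21343 = 54.829 rpm.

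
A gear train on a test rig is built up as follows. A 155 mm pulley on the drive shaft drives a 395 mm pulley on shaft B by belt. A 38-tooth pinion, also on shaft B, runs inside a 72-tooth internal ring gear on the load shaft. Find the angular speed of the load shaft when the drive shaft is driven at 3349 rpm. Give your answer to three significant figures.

Belt: ratio = 395/155 = 2.5484, so shaft B turns at 3349 / 2.5484 = 1314.2 rpm.
Internal gear: ratio = 72/38 = 1.8947, so the load shaft turns at 1314.2 / 1.8947 = 693.59 rpm.

694 rpm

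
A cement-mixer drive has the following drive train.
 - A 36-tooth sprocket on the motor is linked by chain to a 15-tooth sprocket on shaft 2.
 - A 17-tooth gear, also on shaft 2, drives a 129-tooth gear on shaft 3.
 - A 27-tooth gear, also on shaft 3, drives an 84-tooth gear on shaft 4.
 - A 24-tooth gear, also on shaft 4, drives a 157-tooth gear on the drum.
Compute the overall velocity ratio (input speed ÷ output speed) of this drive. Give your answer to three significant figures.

Each stage contributes driven/driver: chain 15/36 = 0.41667, gear mesh 129/17 = 7.5882, gear mesh 84/27 = 3.1111, gear mesh 157/24 = 6.5417.
Overall: 0.41667 × 7.5882 × 3.1111 × 6.5417 = 64.348.

64.3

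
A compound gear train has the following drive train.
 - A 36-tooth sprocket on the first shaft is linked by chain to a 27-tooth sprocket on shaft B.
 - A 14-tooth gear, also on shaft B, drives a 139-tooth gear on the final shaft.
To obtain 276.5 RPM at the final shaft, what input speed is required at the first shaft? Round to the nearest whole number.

2059 RPM

Overall ratio R = 0.75 × 9.9286 = 7.4464.
Required input speed = output speed × R = 276.5 × 7.4464 = 2058.9 RPM.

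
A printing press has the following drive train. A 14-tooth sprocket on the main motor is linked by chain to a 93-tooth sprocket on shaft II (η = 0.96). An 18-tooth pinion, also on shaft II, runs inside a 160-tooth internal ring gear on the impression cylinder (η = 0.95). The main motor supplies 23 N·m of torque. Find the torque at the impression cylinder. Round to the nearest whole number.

1239 N·m

chain 93/14 = 6.6429 → τ = 23·6.6429·0.96 = 146.67 N·m
internal gear 160/18 = 8.8889 → τ = 146.67·8.8889·0.95 = 1238.6 N·m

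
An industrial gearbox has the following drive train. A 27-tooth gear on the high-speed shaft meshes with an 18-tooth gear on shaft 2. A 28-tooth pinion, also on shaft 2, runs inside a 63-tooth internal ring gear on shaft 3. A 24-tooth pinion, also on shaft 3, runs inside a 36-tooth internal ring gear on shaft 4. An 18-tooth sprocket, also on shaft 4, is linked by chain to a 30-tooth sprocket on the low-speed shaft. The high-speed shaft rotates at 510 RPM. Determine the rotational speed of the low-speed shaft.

136 RPM

Gear mesh: ratio = 18/27 = 0.66667, so shaft 2 turns at 510 / 0.66667 = 765 RPM.
Internal gear: ratio = 63/28 = 2.25, so shaft 3 turns at 765 / 2.25 = 340 RPM.
Internal gear: ratio = 36/24 = 1.5, so shaft 4 turns at 340 / 1.5 = 226.67 RPM.
Chain: ratio = 30/18 = 1.6667, so the low-speed shaft turns at 226.67 / 1.6667 = 136 RPM.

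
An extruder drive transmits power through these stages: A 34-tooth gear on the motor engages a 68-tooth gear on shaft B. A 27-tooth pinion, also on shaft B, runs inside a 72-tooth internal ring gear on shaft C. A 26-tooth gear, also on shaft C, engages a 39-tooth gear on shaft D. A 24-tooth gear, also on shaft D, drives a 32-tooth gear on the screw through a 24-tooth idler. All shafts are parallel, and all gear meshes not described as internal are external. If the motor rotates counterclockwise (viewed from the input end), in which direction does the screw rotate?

the motor → shaft B: external mesh, 1 reversal → CW.
shaft B → shaft C: internal mesh, same direction → CW.
shaft C → shaft D: external mesh, 1 reversal → CCW.
shaft D → the screw: driver → idler → driven is 2 external meshes, 2 reversals → CCW.
4 reversals in total — an even number — so the screw turns the same way as the motor.

counterclockwise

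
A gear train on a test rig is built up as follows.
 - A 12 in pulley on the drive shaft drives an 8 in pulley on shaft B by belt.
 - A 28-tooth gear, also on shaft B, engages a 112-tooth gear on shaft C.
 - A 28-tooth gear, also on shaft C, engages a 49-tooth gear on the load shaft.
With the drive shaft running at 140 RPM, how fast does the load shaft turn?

30 RPM

Belt: ratio = 8/12 = 0.66667, so shaft B turns at 140 / 0.66667 = 210 RPM.
Gear mesh: ratio = 112/28 = 4, so shaft C turns at 210 / 4 = 52.5 RPM.
Gear mesh: ratio = 49/28 = 1.75, so the load shaft turns at 52.5 / 1.75 = 30 RPM.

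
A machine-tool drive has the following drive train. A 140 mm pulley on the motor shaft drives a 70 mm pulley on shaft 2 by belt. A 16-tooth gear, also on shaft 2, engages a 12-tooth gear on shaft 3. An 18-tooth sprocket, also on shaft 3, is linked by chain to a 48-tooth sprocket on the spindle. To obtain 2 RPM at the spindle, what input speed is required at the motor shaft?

Overall ratio R = 0.5 × 0.75 × 2.6667 = 1.
Required input speed = output speed × R = 2 × 1 = 2 RPM.

2 RPM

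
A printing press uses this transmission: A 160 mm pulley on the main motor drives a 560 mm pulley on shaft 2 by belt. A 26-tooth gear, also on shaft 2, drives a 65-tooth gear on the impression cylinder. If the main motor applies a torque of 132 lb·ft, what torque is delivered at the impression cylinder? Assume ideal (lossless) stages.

1155 lb·ft

belt 560/160 = 3.5 → τ = 132·3.5 = 462 lb·ft
gear mesh 65/26 = 2.5 → τ = 462·2.5 = 1155 lb·ft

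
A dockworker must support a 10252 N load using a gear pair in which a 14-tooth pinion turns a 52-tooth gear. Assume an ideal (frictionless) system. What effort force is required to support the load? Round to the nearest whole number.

2760 N

Gear pair MA = 52/14 = 3.7143.
Effort = load / MA = 10252 / 3.7143 = 2760.2 N.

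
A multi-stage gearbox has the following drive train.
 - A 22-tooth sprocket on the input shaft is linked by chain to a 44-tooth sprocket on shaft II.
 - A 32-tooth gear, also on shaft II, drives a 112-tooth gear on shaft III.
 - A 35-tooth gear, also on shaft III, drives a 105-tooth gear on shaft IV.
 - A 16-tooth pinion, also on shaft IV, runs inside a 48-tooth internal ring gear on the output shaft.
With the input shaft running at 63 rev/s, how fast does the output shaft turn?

1 rev/s

Chain: ratio = 44/22 = 2, so shaft II turns at 63 / 2 = 31.5 rev/s.
Gear mesh: ratio = 112/32 = 3.5, so shaft III turns at 31.5 / 3.5 = 9 rev/s.
Gear mesh: ratio = 105/35 = 3, so shaft IV turns at 9 / 3 = 3 rev/s.
Internal gear: ratio = 48/16 = 3, so the output shaft turns at 3 / 3 = 1 rev/s.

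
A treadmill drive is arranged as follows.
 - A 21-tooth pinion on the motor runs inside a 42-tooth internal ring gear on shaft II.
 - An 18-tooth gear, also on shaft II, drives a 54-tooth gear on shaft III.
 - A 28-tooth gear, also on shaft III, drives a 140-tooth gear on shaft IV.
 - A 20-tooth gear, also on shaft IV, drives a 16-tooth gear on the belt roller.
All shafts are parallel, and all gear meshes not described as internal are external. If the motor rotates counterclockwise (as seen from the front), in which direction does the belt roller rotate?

clockwise

the motor → shaft II: internal mesh, same direction → CCW.
shaft II → shaft III: external mesh, 1 reversal → CW.
shaft III → shaft IV: external mesh, 1 reversal → CCW.
shaft IV → the belt roller: external mesh, 1 reversal → CW.
3 reversals in total — an odd number — so the belt roller turns opposite to the motor.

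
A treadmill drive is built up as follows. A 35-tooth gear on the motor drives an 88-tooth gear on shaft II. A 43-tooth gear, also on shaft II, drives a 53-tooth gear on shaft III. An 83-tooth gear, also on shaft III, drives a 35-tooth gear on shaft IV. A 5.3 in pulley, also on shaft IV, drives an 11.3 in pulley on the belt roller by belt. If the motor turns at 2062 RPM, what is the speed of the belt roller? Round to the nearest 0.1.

740.1 RPM

gear mesh 88/35 = 2.5143 → 2062/2.5143 = 820.11 RPM
gear mesh 53/43 = 1.2326 → 820.11/1.2326 = 665.38 RPM
gear mesh 35/83 = 0.42169 → 665.38/0.42169 = 1577.9 RPM
belt 11.3/5.3 = 2.1321 → 1577.9/2.1321 = 740.07 RPM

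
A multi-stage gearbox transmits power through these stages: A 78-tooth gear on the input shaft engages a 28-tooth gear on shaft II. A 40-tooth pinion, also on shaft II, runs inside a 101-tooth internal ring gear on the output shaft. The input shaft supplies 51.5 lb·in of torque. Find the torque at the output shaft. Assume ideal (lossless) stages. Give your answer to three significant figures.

46.7 lb·in

After the gear mesh (28/78): 51.5 × 0.35897 = 18.487 lb·in
After the internal gear (101/40): 18.487 × 2.525 = 46.68 lb·in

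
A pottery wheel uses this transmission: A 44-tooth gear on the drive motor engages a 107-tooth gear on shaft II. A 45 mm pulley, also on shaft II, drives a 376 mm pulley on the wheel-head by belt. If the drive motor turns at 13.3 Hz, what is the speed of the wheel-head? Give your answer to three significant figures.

the drive motor → shaft II (gear mesh, 107/44): 13.3 ÷ 2.4318 = 5.4692 Hz
shaft II → the wheel-head (belt, 376/45): 5.4692 ÷ 8.3556 = 0.65455 Hz

0.655 Hz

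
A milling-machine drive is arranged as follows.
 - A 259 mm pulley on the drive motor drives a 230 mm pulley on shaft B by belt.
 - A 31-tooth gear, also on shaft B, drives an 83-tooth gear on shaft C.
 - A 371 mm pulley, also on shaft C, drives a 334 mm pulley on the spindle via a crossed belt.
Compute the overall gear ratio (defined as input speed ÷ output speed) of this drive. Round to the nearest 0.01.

Each stage contributes driven/driver: belt 230/259 = 0.88803, gear mesh 83/31 = 2.6774, belt 334/371 = 0.90027.
Overall: 0.88803 × 2.6774 × 0.90027 = 2.1405.

2.14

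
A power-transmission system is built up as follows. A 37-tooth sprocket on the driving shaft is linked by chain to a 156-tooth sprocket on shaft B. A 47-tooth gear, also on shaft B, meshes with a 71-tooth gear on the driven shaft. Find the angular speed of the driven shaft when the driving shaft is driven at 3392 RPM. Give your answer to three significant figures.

533 RPM

chain 156/37 = 4.2162 → 3392/4.2162 = 804.51 RPM
gear mesh 71/47 = 1.5106 → 804.51/1.5106 = 532.56 RPM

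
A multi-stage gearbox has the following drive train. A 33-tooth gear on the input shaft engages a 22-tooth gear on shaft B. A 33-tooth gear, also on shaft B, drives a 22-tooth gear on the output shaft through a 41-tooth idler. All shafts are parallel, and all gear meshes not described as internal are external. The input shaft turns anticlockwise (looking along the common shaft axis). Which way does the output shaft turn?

clockwise

the input shaft → shaft B: external mesh, 1 reversal → CW.
shaft B → the output shaft: driver → idler → driven is 2 external meshes, 2 reversals → CW.
3 reversals in total — an odd number — so the output shaft turns opposite to the input shaft.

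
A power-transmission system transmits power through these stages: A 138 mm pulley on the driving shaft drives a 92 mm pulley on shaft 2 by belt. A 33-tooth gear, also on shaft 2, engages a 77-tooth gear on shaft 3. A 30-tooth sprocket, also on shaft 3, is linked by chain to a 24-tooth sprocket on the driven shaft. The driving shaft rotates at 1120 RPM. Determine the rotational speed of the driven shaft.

the driving shaft → shaft 2 (belt, 92/138): 1120 ÷ 0.66667 = 1680 RPM
shaft 2 → shaft 3 (gear mesh, 77/33): 1680 ÷ 2.3333 = 720 RPM
shaft 3 → the driven shaft (chain, 24/30): 720 ÷ 0.8 = 900 RPM

900 RPM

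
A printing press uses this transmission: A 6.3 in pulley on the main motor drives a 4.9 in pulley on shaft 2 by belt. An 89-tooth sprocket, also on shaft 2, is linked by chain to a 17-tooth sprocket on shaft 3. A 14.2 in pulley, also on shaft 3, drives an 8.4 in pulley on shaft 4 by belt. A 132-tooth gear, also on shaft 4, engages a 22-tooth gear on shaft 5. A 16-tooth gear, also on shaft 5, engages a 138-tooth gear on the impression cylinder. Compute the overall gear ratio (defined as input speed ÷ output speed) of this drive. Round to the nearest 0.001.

Each stage contributes driven/driver: belt 4.9/6.3 = 0.77778, chain 17/89 = 0.19101, belt 8.4/14.2 = 0.59155, gear mesh 22/132 = 0.16667, gear mesh 138/16 = 8.625.
Overall: 0.77778 × 0.19101 × 0.59155 × 0.16667 × 8.625 = 0.12633.

0.126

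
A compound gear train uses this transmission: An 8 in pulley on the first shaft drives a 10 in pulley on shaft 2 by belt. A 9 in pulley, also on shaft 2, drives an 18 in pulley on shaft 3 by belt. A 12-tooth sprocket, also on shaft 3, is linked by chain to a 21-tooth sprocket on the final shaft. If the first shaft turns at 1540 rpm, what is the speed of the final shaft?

352 rpm

Belt: ratio = 10/8 = 1.25, so shaft 2 turns at 1540 / 1.25 = 1232 rpm.
Belt: ratio = 18/9 = 2, so shaft 3 turns at 1232 / 2 = 616 rpm.
Chain: ratio = 21/12 = 1.75, so the final shaft turns at 616 / 1.75 = 352 rpm.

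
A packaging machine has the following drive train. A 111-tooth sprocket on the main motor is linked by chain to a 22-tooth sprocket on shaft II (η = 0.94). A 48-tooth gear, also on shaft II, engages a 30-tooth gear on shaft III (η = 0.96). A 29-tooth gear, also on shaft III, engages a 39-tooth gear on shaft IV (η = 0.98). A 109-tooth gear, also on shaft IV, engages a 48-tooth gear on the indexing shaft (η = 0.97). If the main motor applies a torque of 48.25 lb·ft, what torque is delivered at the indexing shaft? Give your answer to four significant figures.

Chain: ratio = 22/111 = 0.1982; torque at shaft II = 48.25 × 0.1982 × 0.94 = 8.9893 lb·ft.
Gear mesh: ratio = 30/48 = 0.625; torque at shaft III = 8.9893 × 0.625 × 0.96 = 5.3936 lb·ft.
Gear mesh: ratio = 39/29 = 1.3448; torque at shaft IV = 5.3936 × 1.3448 × 0.98 = 7.1084 lb·ft.
Gear mesh: ratio = 48/109 = 0.44037; torque at the indexing shaft = 7.1084 × 0.44037 × 0.97 = 3.0364 lb·ft.

3.036 lb·ft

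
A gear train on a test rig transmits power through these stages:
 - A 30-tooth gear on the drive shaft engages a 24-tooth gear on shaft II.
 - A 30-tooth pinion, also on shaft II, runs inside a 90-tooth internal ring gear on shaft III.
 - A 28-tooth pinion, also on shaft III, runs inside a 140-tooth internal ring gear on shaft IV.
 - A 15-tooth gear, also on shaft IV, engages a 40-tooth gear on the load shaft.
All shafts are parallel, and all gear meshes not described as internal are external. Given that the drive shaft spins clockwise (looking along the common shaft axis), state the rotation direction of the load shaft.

clockwise

the drive shaft → shaft II: external mesh, 1 reversal → CCW.
shaft II → shaft III: internal mesh, same direction → CCW.
shaft III → shaft IV: internal mesh, same direction → CCW.
shaft IV → the load shaft: external mesh, 1 reversal → CW.
2 reversals in total — an even number — so the load shaft turns the same way as the drive shaft.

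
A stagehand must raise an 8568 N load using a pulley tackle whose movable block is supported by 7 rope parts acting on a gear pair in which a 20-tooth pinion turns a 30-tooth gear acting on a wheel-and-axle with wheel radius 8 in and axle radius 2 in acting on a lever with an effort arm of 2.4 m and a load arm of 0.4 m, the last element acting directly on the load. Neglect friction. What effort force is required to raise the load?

34 N

Block-and-tackle MA = number of supporting rope parts = 7.
Gear pair MA = 30/20 = 1.5.
Wheel-and-axle MA = R/r = 8/2 = 4.
Lever MA = effort arm / load arm = 2.4/0.4 = 6.
Combined ideal MA = 7 × 1.5 × 4 × 6 = 252.
Effort = load / MA = 8568 / 252 = 34 N.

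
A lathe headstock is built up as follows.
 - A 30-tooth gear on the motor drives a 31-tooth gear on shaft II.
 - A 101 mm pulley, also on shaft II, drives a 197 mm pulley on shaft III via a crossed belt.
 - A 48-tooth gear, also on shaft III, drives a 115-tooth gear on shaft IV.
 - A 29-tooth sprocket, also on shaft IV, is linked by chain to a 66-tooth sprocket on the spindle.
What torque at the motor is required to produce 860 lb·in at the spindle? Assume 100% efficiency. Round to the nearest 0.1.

78.3 lb·in

Overall ratio R = 1.0333 × 1.9505 × 2.3958 × 2.2759 = 10.99.
Input torque = output torque / R = 860 / 10.99 = 78.255 lb·in.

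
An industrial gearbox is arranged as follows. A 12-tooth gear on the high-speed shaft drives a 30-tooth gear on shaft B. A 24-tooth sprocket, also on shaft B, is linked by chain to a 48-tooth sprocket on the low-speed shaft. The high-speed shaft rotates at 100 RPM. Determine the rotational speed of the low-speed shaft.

20 RPM

gear mesh 30/12 = 2.5 → 100/2.5 = 40 RPM
chain 48/24 = 2 → 40/2 = 20 RPM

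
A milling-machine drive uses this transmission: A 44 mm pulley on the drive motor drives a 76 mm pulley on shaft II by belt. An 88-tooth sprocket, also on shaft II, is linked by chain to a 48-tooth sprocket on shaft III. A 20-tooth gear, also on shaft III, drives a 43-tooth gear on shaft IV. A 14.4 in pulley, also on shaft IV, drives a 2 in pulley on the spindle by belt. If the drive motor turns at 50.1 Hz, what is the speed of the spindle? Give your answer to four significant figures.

178.1 Hz

belt 76/44 = 1.7273 → 50.1/1.7273 = 29.005 Hz
chain 48/88 = 0.54545 → 29.005/0.54545 = 53.176 Hz
gear mesh 43/20 = 2.15 → 53.176/2.15 = 24.733 Hz
belt 2/14.4 = 0.13889 → 24.733/0.13889 = 178.08 Hz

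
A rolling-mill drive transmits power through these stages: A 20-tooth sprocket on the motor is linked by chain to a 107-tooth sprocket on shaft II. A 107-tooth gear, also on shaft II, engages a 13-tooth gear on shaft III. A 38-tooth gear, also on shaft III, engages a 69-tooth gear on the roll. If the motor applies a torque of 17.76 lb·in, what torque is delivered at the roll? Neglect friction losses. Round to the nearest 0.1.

21.0 lb·in

chain 107/20 = 5.35 → τ = 17.76·5.35 = 95.016 lb·in
gear mesh 13/107 = 0.1215 → τ = 95.016·0.1215 = 11.544 lb·in
gear mesh 69/38 = 1.8158 → τ = 11.544·1.8158 = 20.961 lb·in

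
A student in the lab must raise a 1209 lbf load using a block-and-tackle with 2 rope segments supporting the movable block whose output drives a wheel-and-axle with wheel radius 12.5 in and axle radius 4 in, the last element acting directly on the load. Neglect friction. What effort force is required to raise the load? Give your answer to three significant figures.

Block-and-tackle MA = number of supporting rope parts = 2.
Wheel-and-axle MA = R/r = 12.5/4 = 3.125.
Combined ideal MA = 2 × 3.125 = 6.25.
Effort = load / MA = 1209 / 6.25 = 193.44 lbf.

193 lbf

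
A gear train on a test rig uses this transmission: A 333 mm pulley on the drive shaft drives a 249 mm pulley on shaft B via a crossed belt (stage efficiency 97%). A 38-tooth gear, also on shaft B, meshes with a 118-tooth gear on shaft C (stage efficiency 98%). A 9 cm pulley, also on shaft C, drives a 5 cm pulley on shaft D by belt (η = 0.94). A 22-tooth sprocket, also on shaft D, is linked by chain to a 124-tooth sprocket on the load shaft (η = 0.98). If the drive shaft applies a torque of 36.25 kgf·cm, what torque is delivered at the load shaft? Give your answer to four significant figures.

After the belt (249/333): 36.25 × 0.74775 × 0.97 = 26.293 kgf·cm
After the gear mesh (118/38): 26.293 × 3.1053 × 0.98 = 80.013 kgf·cm
After the belt (5/9): 80.013 × 0.55556 × 0.94 = 41.784 kgf·cm
After the chain (124/22): 41.784 × 5.6364 × 0.98 = 230.8 kgf·cm

230.8 kgf·cm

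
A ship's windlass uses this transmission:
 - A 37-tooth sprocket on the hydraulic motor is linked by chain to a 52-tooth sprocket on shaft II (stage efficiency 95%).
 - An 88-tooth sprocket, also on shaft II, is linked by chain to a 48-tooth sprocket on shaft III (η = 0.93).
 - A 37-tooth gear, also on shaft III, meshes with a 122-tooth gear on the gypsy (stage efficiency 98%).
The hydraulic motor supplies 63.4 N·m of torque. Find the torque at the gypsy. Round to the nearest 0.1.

138.8 N·m

Chain: ratio = 52/37 = 1.4054; torque at shaft II = 63.4 × 1.4054 × 0.95 = 84.648 N·m.
Chain: ratio = 48/88 = 0.54545; torque at shaft III = 84.648 × 0.54545 × 0.93 = 42.939 N·m.
Gear mesh: ratio = 122/37 = 3.2973; torque at the gypsy = 42.939 × 3.2973 × 0.98 = 138.75 N·m.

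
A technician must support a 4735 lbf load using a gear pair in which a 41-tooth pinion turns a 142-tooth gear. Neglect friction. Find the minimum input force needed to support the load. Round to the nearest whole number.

1367 lbf

Gear pair MA = 142/41 = 3.4634.
Effort = load / MA = 4735 / 3.4634 = 1367.1 lbf.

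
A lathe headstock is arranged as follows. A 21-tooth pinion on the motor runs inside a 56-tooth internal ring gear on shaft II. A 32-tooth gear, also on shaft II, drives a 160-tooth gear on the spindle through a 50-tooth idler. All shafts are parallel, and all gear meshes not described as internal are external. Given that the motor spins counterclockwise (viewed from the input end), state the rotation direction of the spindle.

counterclockwise

the motor → shaft II: internal mesh, same direction → CCW.
shaft II → the spindle: driver → idler → driven is 2 external meshes, 2 reversals → CCW.
2 reversals in total — an even number — so the spindle turns the same way as the motor.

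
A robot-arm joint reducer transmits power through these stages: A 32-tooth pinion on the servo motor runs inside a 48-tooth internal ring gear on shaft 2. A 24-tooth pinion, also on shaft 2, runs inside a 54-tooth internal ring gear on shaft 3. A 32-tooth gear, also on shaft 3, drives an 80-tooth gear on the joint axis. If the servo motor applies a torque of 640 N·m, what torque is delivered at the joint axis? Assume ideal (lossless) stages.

5400 N·m

After the internal gear (48/32): 640 × 1.5 = 960 N·m
After the internal gear (54/24): 960 × 2.25 = 2160 N·m
After the gear mesh (80/32): 2160 × 2.5 = 5400 N·m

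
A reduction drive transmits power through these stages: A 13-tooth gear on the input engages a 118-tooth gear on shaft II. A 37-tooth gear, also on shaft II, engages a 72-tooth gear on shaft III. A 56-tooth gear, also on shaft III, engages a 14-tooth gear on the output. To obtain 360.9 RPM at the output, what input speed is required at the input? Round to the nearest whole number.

Overall ratio R = 9.0769 × 1.9459 × 0.25 = 4.4158.
Required input speed = output speed × R = 360.9 × 4.4158 = 1593.7 RPM.

1594 RPM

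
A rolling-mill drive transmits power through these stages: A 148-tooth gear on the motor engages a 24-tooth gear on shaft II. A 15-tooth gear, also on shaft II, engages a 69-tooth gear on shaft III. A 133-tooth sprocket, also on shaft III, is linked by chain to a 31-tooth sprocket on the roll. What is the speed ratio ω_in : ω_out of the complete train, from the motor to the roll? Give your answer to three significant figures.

0.174

Each stage contributes driven/driver: gear mesh 24/148 = 0.16216, gear mesh 69/15 = 4.6, chain 31/133 = 0.23308.
Overall: 0.16216 × 4.6 × 0.23308 = 0.17387.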